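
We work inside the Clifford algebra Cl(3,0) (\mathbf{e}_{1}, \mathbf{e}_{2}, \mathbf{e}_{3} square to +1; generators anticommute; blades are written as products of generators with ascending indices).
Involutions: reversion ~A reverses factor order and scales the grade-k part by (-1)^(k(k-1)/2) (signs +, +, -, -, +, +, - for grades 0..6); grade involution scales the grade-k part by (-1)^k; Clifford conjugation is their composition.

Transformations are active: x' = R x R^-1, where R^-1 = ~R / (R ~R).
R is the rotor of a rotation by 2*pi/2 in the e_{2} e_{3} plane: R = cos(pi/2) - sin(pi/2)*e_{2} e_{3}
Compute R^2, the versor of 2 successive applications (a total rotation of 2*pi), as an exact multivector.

Rotor phase runs at HALF the rotation angle; powers of one rotor simply add phase, so after 2 steps in e_{2} e_{3} the phase is 2*pi/2 = \pi and R^2 = cos(\pi) - sin(\pi)*e_{2} e_{3}.
cos(\pi) = -1 and sin(\pi) = 0, so R^2 = -1. The total rotation 2*pi is 1 full turn, so every vector returns to itself, yet the rotor is -1, on the OTHER sheet of the double cover (an odd number of 2*pi turns).
Answer: -1


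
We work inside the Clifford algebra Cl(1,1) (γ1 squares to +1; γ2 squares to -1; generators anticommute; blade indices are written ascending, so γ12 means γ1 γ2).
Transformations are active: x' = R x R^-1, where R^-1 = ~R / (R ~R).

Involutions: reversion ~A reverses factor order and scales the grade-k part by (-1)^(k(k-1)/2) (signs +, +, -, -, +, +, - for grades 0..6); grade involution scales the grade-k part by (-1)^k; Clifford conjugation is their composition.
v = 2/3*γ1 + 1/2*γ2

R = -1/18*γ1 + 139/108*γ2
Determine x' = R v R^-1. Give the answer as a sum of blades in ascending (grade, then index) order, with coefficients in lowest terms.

~R = -1/18*γ1 + 139/108*γ2, and R ~R = -19285/11664, so R^-1 = ~R / (-19285/11664).
R v = -49/72 - 287/324*γ12
Answer: -5888/8265*γ1 + 3083/5510*γ2


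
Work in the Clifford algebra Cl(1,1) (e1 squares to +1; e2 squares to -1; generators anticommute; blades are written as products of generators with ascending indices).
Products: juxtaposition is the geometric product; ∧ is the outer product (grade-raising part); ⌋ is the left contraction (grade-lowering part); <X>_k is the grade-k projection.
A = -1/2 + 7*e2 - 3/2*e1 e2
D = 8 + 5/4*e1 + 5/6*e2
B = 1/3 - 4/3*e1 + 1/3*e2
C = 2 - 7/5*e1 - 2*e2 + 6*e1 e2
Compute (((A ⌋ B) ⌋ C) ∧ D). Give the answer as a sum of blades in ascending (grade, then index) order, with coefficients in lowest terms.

step 1: -5/2 + 2/3*e1 - 1/6*e2
step 2: -94/15 + 5/2*e1 + 9*e2 - 15*e1 e2
step 3: -752/15 + 73/6*e1 + 601/9*e2 - 775/6*e1 e2
Answer: -752/15 + 73/6*e1 + 601/9*e2 - 775/6*e1 e2


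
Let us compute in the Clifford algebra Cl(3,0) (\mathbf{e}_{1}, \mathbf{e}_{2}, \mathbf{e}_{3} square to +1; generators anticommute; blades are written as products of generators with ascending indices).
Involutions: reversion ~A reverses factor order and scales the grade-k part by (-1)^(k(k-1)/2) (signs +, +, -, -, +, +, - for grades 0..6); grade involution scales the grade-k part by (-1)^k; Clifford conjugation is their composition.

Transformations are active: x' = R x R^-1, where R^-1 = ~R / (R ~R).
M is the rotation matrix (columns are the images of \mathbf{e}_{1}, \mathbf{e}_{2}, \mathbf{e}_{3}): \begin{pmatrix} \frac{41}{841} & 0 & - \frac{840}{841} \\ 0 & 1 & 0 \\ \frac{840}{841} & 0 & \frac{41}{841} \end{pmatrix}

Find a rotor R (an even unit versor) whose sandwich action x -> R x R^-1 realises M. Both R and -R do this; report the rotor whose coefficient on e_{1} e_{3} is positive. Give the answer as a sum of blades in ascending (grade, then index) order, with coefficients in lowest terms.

Method: write R = a + b12*e_{1} e_{2} + b13*e_{1} e_{3} + b23*e_{2} e_{3} with a^2 + b12^2 + b13^2 + b23^2 = 1 (so R^-1 = ~R). Expanding the columns R e_j ~R gives tr M = 4a^2 - 1 and, from the antisymmetric part, M21 - M12 = -4a*b12, M13 - M31 = 4a*b13, M32 - M23 = -4a*b23.
Here tr M = \frac{923}{841}, so a^2 = (1 + tr M)/4 = \frac{441}{841} and a = ±\frac{21}{29}. Taking a = \frac{21}{29}: M21 - M12 = 0, M13 - M31 = -\frac{1680}{841}, M32 - M23 = 0, giving b12 = 0, b13 = -\frac{20}{29}, b23 = 0, i.e. R = \frac{21}{29} - \frac{20}{29} e_{1} e_{3}.
Its e_{1} e_{3} coefficient is negative, so report the other preimage -R.
Answer: -\frac{21}{29} + \frac{20}{29} e_{1} e_{3}. Uniqueness: Spin(3) -> SO(3) maps R and -R to the same rotation of trace \frac{923}{841}; fixing the sign of the e_{1} e_{3} coefficient removes the ambiguity.


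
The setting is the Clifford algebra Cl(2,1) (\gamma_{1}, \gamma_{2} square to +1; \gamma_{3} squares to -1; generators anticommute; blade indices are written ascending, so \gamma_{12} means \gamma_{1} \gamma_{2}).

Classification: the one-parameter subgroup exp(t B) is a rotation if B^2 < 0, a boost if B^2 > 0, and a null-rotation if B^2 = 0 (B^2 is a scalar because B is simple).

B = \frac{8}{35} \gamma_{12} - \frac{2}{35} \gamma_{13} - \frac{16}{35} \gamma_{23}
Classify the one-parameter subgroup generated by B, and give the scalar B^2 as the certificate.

B^2 term by term: the squares give (\frac{8}{35})^2*(\gamma_{12})^2 + (-\frac{2}{35})^2*(\gamma_{13})^2 + (-\frac{16}{35})^2*(\gamma_{23})^2 = \frac{64}{1225}*(-1) + \frac{4}{1225}*(+1) + \frac{256}{1225}*(+1) = \frac{4}{25} (each basis 2-blade squares to minus the product of its generators' squares); cross terms between blades sharing an index anticommute and cancel. So B^2 = \frac{4}{25}.
Answer: boost, certificate B^2 = \frac{4}{25}. One invariant decides it: the square \frac{4}{25} survives every conjugation, and its sign is exactly the classification.


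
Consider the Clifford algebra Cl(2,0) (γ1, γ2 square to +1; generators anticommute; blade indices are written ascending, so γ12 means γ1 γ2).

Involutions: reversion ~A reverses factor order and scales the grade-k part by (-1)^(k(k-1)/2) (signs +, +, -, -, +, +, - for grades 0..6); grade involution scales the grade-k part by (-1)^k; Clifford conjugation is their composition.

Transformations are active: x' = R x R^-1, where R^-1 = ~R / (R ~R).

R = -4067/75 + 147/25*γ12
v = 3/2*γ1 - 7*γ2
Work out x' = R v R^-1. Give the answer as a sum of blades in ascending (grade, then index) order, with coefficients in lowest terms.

~R = -4067/75 - 147/25*γ12, and R ~R = 3346994/1125, so R^-1 = ~R / (3346994/1125).
R v = -245/2*γ1 + 11123/30*γ2
Answer: 2067/697*γ1 - 9083/1394*γ2


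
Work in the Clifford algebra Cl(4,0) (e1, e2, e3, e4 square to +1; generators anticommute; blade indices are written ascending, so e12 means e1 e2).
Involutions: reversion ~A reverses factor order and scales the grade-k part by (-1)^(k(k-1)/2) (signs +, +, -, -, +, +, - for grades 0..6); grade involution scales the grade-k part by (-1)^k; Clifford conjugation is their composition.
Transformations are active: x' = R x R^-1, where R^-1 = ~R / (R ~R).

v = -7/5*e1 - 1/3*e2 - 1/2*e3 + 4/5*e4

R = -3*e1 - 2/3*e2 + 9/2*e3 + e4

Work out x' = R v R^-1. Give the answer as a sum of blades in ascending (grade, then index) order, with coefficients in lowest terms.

~R = -3*e1 - 2/3*e2 + 9/2*e3 + e4, and R ~R = 1105/36, so R^-1 = ~R / (1105/36).
R v = 107/36 + 1/15*e12 + 39/5*e13 - e14 + 11/6*e23 - 1/5*e24 + 41/10*e34
Answer: 181/221*e1 + 677/3315*e2 + 3031/2210*e3 - 134/221*e4


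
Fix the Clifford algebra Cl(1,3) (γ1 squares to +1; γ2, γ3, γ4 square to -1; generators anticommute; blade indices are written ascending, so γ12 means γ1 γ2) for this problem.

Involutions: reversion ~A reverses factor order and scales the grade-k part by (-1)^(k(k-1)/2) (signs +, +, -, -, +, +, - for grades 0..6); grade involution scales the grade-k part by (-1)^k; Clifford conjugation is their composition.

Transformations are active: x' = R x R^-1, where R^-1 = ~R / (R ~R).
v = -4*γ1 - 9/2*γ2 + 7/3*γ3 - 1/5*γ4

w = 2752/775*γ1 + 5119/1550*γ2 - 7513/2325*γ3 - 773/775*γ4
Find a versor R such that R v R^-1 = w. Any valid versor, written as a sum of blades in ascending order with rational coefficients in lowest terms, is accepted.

Equal squares first: v^2 = w^2 = -8761/900. Then v + w = -348/775*γ1 - 928/775*γ2 - 696/775*γ3 - 928/775*γ4 is a versor taking v to w, provided it is invertible.
Answer: -348/775*γ1 - 928/775*γ2 - 696/775*γ3 - 928/775*γ4


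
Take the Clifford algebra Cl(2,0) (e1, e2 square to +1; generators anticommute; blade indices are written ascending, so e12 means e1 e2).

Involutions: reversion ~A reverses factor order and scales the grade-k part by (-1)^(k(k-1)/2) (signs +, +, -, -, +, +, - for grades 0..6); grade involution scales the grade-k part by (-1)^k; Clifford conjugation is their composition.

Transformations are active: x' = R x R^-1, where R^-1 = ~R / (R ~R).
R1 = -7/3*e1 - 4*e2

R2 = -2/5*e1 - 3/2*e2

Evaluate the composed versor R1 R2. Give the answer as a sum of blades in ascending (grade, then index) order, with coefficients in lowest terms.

Distribute over the terms of R1 (each basis-blade product reordered to ascending indices, repeated generators contracted through their squares):
(-7/3*e1) R2 = 14/15 + 7/2*e12
(-4*e2) R2 = 6 - 8/5*e12
Summing the partial products and collecting blades:
Answer: 104/15 + 19/10*e12


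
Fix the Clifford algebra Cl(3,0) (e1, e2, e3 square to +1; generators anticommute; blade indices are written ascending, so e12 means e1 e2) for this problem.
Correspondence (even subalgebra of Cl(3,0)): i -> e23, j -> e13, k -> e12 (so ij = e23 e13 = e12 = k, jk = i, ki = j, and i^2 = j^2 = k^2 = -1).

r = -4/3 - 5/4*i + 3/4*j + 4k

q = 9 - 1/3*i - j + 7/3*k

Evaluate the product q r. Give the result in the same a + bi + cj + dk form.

In blades: q = 9 + 7/3*e12 - e13 - 1/3*e23, r = -4/3 + 4*e12 + 3/4*e13 - 5/4*e23.
Distribute q over r term by term (generator squares from the signature, products reordered to ascending indices): (9)*r = -12 + 36*e12 + 27/4*e13 - 45/4*e23; (7/3*e12)*r = -28/3 - 28/9*e12 - 35/12*e13 - 7/4*e23; (-e13)*r = 3/4 - 5/4*e12 + 4/3*e13 - 4*e23; (-1/3*e23)*r = -5/12 - 1/4*e12 + 4/3*e13 + 4/9*e23.
Sum: -21 + 565/18*e12 + 13/2*e13 - 149/9*e23; translating back through the correspondence:
Answer: -21 - 149/9*i + 13/2*j + 565/18*k


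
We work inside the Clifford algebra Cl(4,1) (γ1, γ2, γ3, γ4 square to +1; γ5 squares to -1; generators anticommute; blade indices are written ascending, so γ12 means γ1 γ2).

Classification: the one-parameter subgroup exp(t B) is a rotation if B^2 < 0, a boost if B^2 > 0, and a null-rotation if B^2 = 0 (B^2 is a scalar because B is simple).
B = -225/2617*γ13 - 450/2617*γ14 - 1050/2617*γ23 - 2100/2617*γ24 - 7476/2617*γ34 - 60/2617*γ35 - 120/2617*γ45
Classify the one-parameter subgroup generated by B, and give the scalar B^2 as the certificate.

B^2 term by term: the squares give (-225/2617)^2*(γ13)^2 + (-450/2617)^2*(γ14)^2 + (-1050/2617)^2*(γ23)^2 + (-2100/2617)^2*(γ24)^2 + (-7476/2617)^2*(γ34)^2 + (-60/2617)^2*(γ35)^2 + (-120/2617)^2*(γ45)^2 = 50625/6848689*(-1) + 202500/6848689*(-1) + 1102500/6848689*(-1) + 4410000/6848689*(-1) + 55890576/6848689*(-1) + 3600/6848689*(+1) + 14400/6848689*(+1) = -9 (each basis 2-blade squares to minus the product of its generators' squares); cross terms between blades sharing an index anticommute and cancel; the commuting (index-disjoint) pairs give grade-4 terms 2*c*c'*(blade product), which cancel blade by blade — γ1234: -945000/6848689 + 945000/6848689 = 0; γ1345: 54000/6848689 - 54000/6848689 = 0; γ2345: 252000/6848689 - 252000/6848689 = 0 — confirming B is simple. So B^2 = -9.
Answer: rotation, certificate B^2 = -9. Because -9 is invariant under every versor sandwich, the classification follows from its sign alone.


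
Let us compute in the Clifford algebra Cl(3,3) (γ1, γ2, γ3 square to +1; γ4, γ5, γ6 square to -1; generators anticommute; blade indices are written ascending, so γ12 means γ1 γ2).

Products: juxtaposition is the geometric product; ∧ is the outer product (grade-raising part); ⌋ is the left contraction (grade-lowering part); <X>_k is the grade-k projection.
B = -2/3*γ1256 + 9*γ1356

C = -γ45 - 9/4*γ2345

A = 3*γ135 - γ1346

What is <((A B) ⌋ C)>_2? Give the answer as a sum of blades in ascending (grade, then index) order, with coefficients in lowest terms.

step 1: 27*γ6 + 9*γ45 + 2*γ236 + 2/3*γ2345
step 2: 15/2 + 81/4*γ23
step 3: 81/4*γ23
Answer: 81/4*γ23


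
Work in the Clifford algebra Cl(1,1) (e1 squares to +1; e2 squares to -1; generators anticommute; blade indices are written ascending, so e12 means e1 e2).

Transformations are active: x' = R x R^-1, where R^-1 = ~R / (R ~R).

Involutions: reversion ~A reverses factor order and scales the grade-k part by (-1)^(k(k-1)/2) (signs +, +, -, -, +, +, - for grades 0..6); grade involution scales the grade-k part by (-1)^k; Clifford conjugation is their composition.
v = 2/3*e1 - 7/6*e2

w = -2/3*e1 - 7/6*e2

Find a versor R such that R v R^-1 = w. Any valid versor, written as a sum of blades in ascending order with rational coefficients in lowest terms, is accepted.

Here q(v) = q(w) = -11/12; the classical choice R = v + w = -7/3*e2 then realises v -> w under the sandwich.
Answer: -7/3*e2


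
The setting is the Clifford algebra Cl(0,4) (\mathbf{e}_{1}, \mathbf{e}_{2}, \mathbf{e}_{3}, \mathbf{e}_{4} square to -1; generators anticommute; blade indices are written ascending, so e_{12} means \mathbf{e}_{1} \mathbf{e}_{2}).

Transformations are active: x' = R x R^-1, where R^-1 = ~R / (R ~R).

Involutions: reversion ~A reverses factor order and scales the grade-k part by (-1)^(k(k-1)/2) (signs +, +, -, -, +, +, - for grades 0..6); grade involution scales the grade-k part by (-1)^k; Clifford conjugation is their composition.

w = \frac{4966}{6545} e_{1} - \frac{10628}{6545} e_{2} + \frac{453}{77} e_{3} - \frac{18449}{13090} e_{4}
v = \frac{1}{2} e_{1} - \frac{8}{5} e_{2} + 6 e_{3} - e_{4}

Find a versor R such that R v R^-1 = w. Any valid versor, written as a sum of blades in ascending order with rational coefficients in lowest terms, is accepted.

A norm check does it: q(v) = q(w) = -\frac{3981}{100}, hence R = v + w = \frac{16477}{13090} e_{1} - \frac{4220}{1309} e_{2} + \frac{915}{77} e_{3} - \frac{31539}{13090} e_{4} realises the map — parallel part kept, (v - w)/2 negated, v carried to w.
Answer: \frac{16477}{13090} e_{1} - \frac{4220}{1309} e_{2} + \frac{915}{77} e_{3} - \frac{31539}{13090} e_{4}


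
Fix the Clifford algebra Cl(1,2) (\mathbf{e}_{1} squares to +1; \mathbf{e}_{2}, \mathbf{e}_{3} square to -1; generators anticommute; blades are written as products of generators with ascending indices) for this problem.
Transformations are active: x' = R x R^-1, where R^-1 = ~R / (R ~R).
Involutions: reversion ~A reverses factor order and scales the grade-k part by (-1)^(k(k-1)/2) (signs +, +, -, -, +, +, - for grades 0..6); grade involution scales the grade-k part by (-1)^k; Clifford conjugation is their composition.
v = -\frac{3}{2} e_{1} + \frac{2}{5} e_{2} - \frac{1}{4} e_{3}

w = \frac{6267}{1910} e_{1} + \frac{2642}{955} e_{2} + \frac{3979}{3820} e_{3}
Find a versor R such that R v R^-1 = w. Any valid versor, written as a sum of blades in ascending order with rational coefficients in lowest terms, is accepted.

Equal squares first: v^2 = w^2 = \frac{811}{400}. Then v + w = \frac{1701}{955} e_{1} + \frac{3024}{955} e_{2} + \frac{756}{955} e_{3} is a versor taking v to w, provided it is invertible.
Answer: \frac{1701}{955} e_{1} + \frac{3024}{955} e_{2} + \frac{756}{955} e_{3}


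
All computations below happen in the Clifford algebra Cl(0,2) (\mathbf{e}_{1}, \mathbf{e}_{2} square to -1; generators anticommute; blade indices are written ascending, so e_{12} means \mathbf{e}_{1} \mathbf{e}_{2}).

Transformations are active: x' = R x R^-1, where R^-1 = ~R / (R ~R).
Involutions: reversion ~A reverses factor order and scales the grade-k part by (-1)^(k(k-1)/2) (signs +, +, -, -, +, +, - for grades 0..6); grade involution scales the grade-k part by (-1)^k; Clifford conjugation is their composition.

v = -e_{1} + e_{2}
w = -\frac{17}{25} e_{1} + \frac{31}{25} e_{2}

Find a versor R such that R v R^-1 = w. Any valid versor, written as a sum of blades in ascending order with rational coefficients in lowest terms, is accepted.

Why this works: both vectors square to -2, so q(v) = q(w) and R = v + w = -\frac{42}{25} e_{1} + \frac{56}{25} e_{2} carries v to w — its own direction survives, the complement (v - w)/2 flips.
Answer: -\frac{42}{25} e_{1} + \frac{56}{25} e_{2}


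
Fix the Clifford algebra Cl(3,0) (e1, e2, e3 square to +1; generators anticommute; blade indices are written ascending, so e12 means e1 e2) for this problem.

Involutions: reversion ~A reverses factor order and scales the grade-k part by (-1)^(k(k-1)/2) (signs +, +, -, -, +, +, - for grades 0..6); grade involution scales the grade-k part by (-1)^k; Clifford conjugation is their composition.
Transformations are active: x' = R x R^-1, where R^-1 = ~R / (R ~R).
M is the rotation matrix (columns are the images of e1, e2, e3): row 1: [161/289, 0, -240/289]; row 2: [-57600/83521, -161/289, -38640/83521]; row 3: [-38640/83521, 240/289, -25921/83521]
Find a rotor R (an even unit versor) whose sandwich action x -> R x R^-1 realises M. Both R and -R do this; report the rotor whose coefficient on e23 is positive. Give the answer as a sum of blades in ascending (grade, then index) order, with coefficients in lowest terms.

Method: write R = a + b12*e12 + b13*e13 + b23*e23 with a^2 + b12^2 + b13^2 + b23^2 = 1 (so R^-1 = ~R). Expanding the columns R e_j ~R gives tr M = 4a^2 - 1 and, from the antisymmetric part, M21 - M12 = -4a*b12, M13 - M31 = 4a*b13, M32 - M23 = -4a*b23.
Here tr M = -25921/83521, so a^2 = (1 + tr M)/4 = 14400/83521 and a = ±120/289. Taking a = 120/289: M21 - M12 = -57600/83521, M13 - M31 = -30720/83521, M32 - M23 = 108000/83521, giving b12 = 120/289, b13 = -64/289, b23 = -225/289, i.e. R = 120/289 + 120/289*e12 - 64/289*e13 - 225/289*e23.
Its e23 coefficient is negative, so report the other preimage -R.
Answer: -120/289 - 120/289*e12 + 64/289*e13 + 225/289*e23. Recall the cover is two-to-one: with M of trace -25921/83521, both preimages act alike, and the stated e23 sign chooses the sheet.


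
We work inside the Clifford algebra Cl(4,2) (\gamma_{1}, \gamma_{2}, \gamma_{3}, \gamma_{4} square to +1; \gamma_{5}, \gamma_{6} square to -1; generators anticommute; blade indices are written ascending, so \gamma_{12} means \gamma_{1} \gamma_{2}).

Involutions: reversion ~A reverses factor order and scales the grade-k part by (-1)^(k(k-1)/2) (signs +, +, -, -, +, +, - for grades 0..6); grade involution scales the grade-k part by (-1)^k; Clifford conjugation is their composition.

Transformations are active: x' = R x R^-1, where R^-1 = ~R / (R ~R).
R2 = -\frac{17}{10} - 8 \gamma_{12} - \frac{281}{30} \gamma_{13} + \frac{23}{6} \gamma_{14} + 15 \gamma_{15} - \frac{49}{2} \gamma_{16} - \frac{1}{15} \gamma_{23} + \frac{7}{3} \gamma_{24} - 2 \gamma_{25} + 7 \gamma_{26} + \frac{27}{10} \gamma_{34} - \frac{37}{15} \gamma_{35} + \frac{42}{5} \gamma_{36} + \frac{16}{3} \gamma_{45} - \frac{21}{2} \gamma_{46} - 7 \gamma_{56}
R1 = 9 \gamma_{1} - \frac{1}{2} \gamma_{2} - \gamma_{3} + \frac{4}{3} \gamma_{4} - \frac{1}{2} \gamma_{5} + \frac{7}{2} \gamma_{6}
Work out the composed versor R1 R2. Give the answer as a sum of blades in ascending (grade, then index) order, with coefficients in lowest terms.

Distribute over the terms of R1 (each basis-blade product reordered to ascending indices, repeated generators contracted through their squares):
(9 \gamma_{1}) R2 = -\frac{153}{10} \gamma_{1} - 72 \gamma_{2} - \frac{843}{10} \gamma_{3} + \frac{69}{2} \gamma_{4} + 135 \gamma_{5} - \frac{441}{2} \gamma_{6} - \frac{3}{5} \gamma_{123} + 21 \gamma_{124} - 18 \gamma_{125} + 63 \gamma_{126} + \frac{243}{10} \gamma_{134} - \frac{111}{5} \gamma_{135} + \frac{378}{5} \gamma_{136} + 48 \gamma_{145} - \frac{189}{2} \gamma_{146} - 63 \gamma_{156}
(-\frac{1}{2} \gamma_{2}) R2 = -4 \gamma_{1} + \frac{17}{20} \gamma_{2} + \frac{1}{30} \gamma_{3} - \frac{7}{6} \gamma_{4} + \gamma_{5} - \frac{7}{2} \gamma_{6} - \frac{281}{60} \gamma_{123} + \frac{23}{12} \gamma_{124} + \frac{15}{2} \gamma_{125} - \frac{49}{4} \gamma_{126} - \frac{27}{20} \gamma_{234} + \frac{37}{30} \gamma_{235} - \frac{21}{5} \gamma_{236} - \frac{8}{3} \gamma_{245} + \frac{21}{4} \gamma_{246} + \frac{7}{2} \gamma_{256}
(-\gamma_{3}) R2 = -\frac{281}{30} \gamma_{1} - \frac{1}{15} \gamma_{2} + \frac{17}{10} \gamma_{3} - \frac{27}{10} \gamma_{4} + \frac{37}{15} \gamma_{5} - \frac{42}{5} \gamma_{6} + 8 \gamma_{123} + \frac{23}{6} \gamma_{134} + 15 \gamma_{135} - \frac{49}{2} \gamma_{136} + \frac{7}{3} \gamma_{234} - 2 \gamma_{235} + 7 \gamma_{236} - \frac{16}{3} \gamma_{345} + \frac{21}{2} \gamma_{346} + 7 \gamma_{356}
(\frac{4}{3} \gamma_{4}) R2 = -\frac{46}{9} \gamma_{1} - \frac{28}{9} \gamma_{2} - \frac{18}{5} \gamma_{3} - \frac{34}{15} \gamma_{4} + \frac{64}{9} \gamma_{5} - 14 \gamma_{6} - \frac{32}{3} \gamma_{124} - \frac{562}{45} \gamma_{134} - 20 \gamma_{145} + \frac{98}{3} \gamma_{146} - \frac{4}{45} \gamma_{234} + \frac{8}{3} \gamma_{245} - \frac{28}{3} \gamma_{246} + \frac{148}{45} \gamma_{345} - \frac{56}{5} \gamma_{346} - \frac{28}{3} \gamma_{456}
(-\frac{1}{2} \gamma_{5}) R2 = -\frac{15}{2} \gamma_{1} + \gamma_{2} + \frac{37}{30} \gamma_{3} - \frac{8}{3} \gamma_{4} + \frac{17}{20} \gamma_{5} - \frac{7}{2} \gamma_{6} + 4 \gamma_{125} + \frac{281}{60} \gamma_{135} - \frac{23}{12} \gamma_{145} - \frac{49}{4} \gamma_{156} + \frac{1}{30} \gamma_{235} - \frac{7}{6} \gamma_{245} + \frac{7}{2} \gamma_{256} - \frac{27}{20} \gamma_{345} + \frac{21}{5} \gamma_{356} - \frac{21}{4} \gamma_{456}
(\frac{7}{2} \gamma_{6}) R2 = -\frac{343}{4} \gamma_{1} + \frac{49}{2} \gamma_{2} + \frac{147}{5} \gamma_{3} - \frac{147}{4} \gamma_{4} - \frac{49}{2} \gamma_{5} - \frac{119}{20} \gamma_{6} - 28 \gamma_{126} - \frac{1967}{60} \gamma_{136} + \frac{161}{12} \gamma_{146} + \frac{105}{2} \gamma_{156} - \frac{7}{30} \gamma_{236} + \frac{49}{6} \gamma_{246} - 7 \gamma_{256} + \frac{189}{20} \gamma_{346} - \frac{259}{30} \gamma_{356} + \frac{56}{3} \gamma_{456}
Summing the partial products and collecting blades:
Answer: -\frac{4573}{36} \gamma_{1} - \frac{8789}{180} \gamma_{2} - \frac{833}{15} \gamma_{3} - \frac{221}{20} \gamma_{4} + \frac{21947}{180} \gamma_{5} - \frac{5117}{20} \gamma_{6} + \frac{163}{60} \gamma_{123} + \frac{49}{4} \gamma_{124} - \frac{13}{2} \gamma_{125} + \frac{91}{4} \gamma_{126} + \frac{704}{45} \gamma_{134} - \frac{151}{60} \gamma_{135} + \frac{1099}{60} \gamma_{136} + \frac{313}{12} \gamma_{145} - \frac{581}{12} \gamma_{146} - \frac{91}{4} \gamma_{156} + \frac{161}{180} \gamma_{234} - \frac{11}{15} \gamma_{235} + \frac{77}{30} \gamma_{236} - \frac{7}{6} \gamma_{245} + \frac{49}{12} \gamma_{246} - \frac{611}{180} \gamma_{345} + \frac{35}{4} \gamma_{346} + \frac{77}{30} \gamma_{356} + \frac{49}{12} \gamma_{456}


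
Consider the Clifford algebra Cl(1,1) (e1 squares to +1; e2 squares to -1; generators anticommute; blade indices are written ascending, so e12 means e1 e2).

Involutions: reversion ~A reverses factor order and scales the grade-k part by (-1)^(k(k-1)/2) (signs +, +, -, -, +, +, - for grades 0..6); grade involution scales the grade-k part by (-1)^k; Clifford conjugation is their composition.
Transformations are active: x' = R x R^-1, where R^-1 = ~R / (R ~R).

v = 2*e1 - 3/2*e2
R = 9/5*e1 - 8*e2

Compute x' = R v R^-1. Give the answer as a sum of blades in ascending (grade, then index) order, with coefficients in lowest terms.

~R = 9/5*e1 - 8*e2, and R ~R = -1519/25, so R^-1 = ~R / (-1519/25).
R v = -42/5 + 133/10*e12
Answer: -326/217*e1 - 309/434*e2


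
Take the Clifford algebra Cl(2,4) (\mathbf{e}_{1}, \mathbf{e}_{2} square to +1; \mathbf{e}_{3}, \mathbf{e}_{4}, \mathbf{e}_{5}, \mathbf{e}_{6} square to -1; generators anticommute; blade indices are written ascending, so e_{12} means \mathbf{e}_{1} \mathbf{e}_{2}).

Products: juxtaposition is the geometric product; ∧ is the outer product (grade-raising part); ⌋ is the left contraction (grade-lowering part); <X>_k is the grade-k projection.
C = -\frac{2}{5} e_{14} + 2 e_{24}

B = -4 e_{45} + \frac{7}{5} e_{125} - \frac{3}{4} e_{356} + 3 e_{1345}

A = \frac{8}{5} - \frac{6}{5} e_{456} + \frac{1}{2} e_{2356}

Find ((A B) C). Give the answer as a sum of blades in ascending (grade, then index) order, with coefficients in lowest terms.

step 1: -\frac{3}{8} e_{2} - \frac{24}{5} e_{6} + \frac{9}{10} e_{34} - \frac{32}{5} e_{45} + \frac{56}{25} e_{125} + \frac{29}{10} e_{136} - \frac{6}{5} e_{356} - \frac{159}{50} e_{1246} + \frac{24}{5} e_{1345} - 2 e_{2346}
step 2: -\frac{3}{4} e_{4} + \frac{9}{25} e_{13} + \frac{64}{25} e_{15} - \frac{159}{25} e_{16} - \frac{9}{5} e_{23} - \frac{64}{5} e_{25} - \frac{159}{125} e_{26} + \frac{48}{25} e_{35} + 4 e_{36} - \frac{3}{20} e_{124} + \frac{112}{25} e_{145} + \frac{48}{25} e_{146} + \frac{112}{125} e_{245} - \frac{48}{5} e_{246} + \frac{29}{25} e_{346} - \frac{48}{5} e_{1235} + \frac{4}{5} e_{1236} - \frac{29}{5} e_{12346} - \frac{12}{25} e_{13456} + \frac{12}{5} e_{23456}
Answer: -\frac{3}{4} e_{4} + \frac{9}{25} e_{13} + \frac{64}{25} e_{15} - \frac{159}{25} e_{16} - \frac{9}{5} e_{23} - \frac{64}{5} e_{25} - \frac{159}{125} e_{26} + \frac{48}{25} e_{35} + 4 e_{36} - \frac{3}{20} e_{124} + \frac{112}{25} e_{145} + \frac{48}{25} e_{146} + \frac{112}{125} e_{245} - \frac{48}{5} e_{246} + \frac{29}{25} e_{346} - \frac{48}{5} e_{1235} + \frac{4}{5} e_{1236} - \frac{29}{5} e_{12346} - \frac{12}{25} e_{13456} + \frac{12}{5} e_{23456}


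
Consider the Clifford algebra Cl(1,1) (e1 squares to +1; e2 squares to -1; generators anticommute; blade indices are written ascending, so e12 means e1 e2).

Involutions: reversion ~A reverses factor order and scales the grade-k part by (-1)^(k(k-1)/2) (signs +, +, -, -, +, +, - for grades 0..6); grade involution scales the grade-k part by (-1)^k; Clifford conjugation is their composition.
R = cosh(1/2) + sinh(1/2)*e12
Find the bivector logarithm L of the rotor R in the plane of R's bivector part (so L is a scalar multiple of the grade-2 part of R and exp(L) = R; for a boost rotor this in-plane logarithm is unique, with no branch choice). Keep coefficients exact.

The scalar part of R is cosh(1/2), giving the rapidity magnitude (cosh is even); the bivector part supplies orientation, its quotient by sinh of the rapidity is the plane, and L = rapidity * plane — unique in that plane, since flipping both signs leaves L unchanged.
Concretely: cosh(rapidity) = cosh(1/2) gives rapidity = ±1/2, and since rapidity/sinh(rapidity) is even the sign is immaterial: L = (rapidity/sinh(rapidity)) * <R>_2 = (1/(2*sinh(1/2))) * <R>_2.
Answer: 1/2*e12


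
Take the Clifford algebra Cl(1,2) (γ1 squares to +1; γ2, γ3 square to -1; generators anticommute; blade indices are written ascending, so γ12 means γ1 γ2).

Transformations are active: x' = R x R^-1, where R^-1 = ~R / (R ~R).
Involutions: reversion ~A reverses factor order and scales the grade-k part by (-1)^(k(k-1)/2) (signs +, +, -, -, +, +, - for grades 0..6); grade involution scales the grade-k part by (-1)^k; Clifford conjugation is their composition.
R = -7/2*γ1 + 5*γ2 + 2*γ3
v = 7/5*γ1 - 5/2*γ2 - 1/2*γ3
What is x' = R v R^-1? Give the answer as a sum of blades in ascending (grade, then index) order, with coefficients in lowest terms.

~R = -7/2*γ1 + 5*γ2 + 2*γ3, and R ~R = -67/4, so R^-1 = ~R / (-67/4).
R v = 43/5 + 7/4*γ12 - 21/20*γ13 + 5/2*γ23
Answer: 147/67*γ1 - 353/134*γ2 - 1041/670*γ3


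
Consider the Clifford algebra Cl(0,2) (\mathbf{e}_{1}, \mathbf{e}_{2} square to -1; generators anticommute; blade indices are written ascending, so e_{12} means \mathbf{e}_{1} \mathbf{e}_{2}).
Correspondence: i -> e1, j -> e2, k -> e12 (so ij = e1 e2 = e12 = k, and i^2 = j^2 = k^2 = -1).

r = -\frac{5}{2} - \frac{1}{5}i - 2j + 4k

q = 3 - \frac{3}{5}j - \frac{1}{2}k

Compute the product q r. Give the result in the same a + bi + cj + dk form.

In blades: q = 3 - \frac{3}{5} e_{2} - \frac{1}{2} e_{12}, r = -\frac{5}{2} - \frac{1}{5} e_{1} - 2 e_{2} + 4 e_{12}.
Distribute q over r term by term (generator squares from the signature, products reordered to ascending indices): (3)*r = -\frac{15}{2} - \frac{3}{5} e_{1} - 6 e_{2} + 12 e_{12}; (-\frac{3}{5} e_{2})*r = -\frac{6}{5} - \frac{12}{5} e_{1} + \frac{3}{2} e_{2} - \frac{3}{25} e_{12}; (-\frac{1}{2} e_{12})*r = 2 - e_{1} + \frac{1}{10} e_{2} + \frac{5}{4} e_{12}.
Sum: -\frac{67}{10} - 4 e_{1} - \frac{22}{5} e_{2} + \frac{1313}{100} e_{12}; translating back through the correspondence:
Answer: -\frac{67}{10} - 4i - \frac{22}{5}j + \frac{1313}{100}k


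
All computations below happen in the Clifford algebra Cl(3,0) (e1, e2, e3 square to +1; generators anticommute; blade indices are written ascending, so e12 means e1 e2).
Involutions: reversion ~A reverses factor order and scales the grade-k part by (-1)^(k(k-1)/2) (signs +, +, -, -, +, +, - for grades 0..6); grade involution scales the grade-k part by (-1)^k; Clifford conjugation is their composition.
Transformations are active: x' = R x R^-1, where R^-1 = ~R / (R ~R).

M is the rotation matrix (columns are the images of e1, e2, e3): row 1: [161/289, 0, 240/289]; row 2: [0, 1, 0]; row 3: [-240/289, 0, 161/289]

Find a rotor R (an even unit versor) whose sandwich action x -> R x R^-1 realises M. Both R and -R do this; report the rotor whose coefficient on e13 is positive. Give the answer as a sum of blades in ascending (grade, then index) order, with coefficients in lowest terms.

Method: write R = a + b12*e12 + b13*e13 + b23*e23 with a^2 + b12^2 + b13^2 + b23^2 = 1 (so R^-1 = ~R). Expanding the columns R e_j ~R gives tr M = 4a^2 - 1 and, from the antisymmetric part, M21 - M12 = -4a*b12, M13 - M31 = 4a*b13, M32 - M23 = -4a*b23.
Here tr M = 611/289, so a^2 = (1 + tr M)/4 = 225/289 and a = ±15/17. Taking a = 15/17: M21 - M12 = 0, M13 - M31 = 480/289, M32 - M23 = 0, giving b12 = 0, b13 = 8/17, b23 = 0, i.e. R = 15/17 + 8/17*e13.
Its e13 coefficient is already positive.
Answer: 15/17 + 8/17*e13. Sheet selection: the two-to-one cover makes ±R indistinguishable at the matrix level (trace 611/289), so uniqueness comes from the required sign on e13.


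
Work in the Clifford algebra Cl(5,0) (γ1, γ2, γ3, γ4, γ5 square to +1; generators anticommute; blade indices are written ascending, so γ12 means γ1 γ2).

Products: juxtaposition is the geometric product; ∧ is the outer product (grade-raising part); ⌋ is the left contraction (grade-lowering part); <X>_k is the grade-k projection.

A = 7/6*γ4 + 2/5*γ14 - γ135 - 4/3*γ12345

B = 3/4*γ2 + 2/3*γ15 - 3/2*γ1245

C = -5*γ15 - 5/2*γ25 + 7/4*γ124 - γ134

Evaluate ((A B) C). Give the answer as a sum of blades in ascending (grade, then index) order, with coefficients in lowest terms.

step 1: 4/3*γ3 - 7/8*γ24 - 3/5*γ25 - 4/15*γ45 - 3/10*γ124 - 7/4*γ125 - 7/9*γ145 - 43/18*γ234 - 3/4*γ1235 + γ1345
step 2: -39/40 - 91/32*γ1 + 35/4*γ2 + 35/9*γ4 - γ5 + 97/18*γ12 + 109/18*γ13 + 8/3*γ14 - 81/20*γ23 + 2/3*γ24 + 49/36*γ25 + 5*γ34 - 7/9*γ35 - 21/4*γ45 - 7/8*γ123 + 35/18*γ124 + 7/15*γ125 + 32/5*γ135 - 9/5*γ145 + 19/12*γ235 + 3/4*γ245 + 671/144*γ345 + 29/6*γ1234 + 35/8*γ1245 + 7/4*γ2345 - 1021/90*γ12345
Answer: -39/40 - 91/32*γ1 + 35/4*γ2 + 35/9*γ4 - γ5 + 97/18*γ12 + 109/18*γ13 + 8/3*γ14 - 81/20*γ23 + 2/3*γ24 + 49/36*γ25 + 5*γ34 - 7/9*γ35 - 21/4*γ45 - 7/8*γ123 + 35/18*γ124 + 7/15*γ125 + 32/5*γ135 - 9/5*γ145 + 19/12*γ235 + 3/4*γ245 + 671/144*γ345 + 29/6*γ1234 + 35/8*γ1245 + 7/4*γ2345 - 1021/90*γ12345


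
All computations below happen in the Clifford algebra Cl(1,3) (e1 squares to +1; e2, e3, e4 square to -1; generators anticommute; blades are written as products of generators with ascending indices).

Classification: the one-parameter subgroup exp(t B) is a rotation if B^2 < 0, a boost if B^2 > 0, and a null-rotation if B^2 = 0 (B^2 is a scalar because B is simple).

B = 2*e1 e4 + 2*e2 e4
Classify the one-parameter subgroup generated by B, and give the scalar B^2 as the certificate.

B^2 term by term: the squares give (2)^2*(e1 e4)^2 + (2)^2*(e2 e4)^2 = 4*(+1) + 4*(-1) = 0 (each basis 2-blade squares to minus the product of its generators' squares); cross terms between blades sharing an index anticommute and cancel. So B^2 = 0.
Answer: null-rotation, certificate B^2 = 0. Key observation: B^2 = 0 is a conjugation invariant, so its sign decides the class regardless of the surface form of B.


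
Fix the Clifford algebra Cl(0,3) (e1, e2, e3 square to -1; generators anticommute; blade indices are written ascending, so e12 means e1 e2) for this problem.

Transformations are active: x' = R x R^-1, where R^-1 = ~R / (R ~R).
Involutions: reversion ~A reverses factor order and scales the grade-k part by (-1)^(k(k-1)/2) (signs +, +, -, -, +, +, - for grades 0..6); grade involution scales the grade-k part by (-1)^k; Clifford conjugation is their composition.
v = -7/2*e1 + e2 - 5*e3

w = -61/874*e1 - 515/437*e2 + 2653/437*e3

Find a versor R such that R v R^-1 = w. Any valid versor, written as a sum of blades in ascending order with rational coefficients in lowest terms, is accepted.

Construction: equal norms (both -153/4) license R = v + w = -1560/437*e1 - 78/437*e2 + 468/437*e3 — nothing changes along that direction, while (v - w)/2 changes sign, so v maps onto w.
Answer: -1560/437*e1 - 78/437*e2 + 468/437*e3


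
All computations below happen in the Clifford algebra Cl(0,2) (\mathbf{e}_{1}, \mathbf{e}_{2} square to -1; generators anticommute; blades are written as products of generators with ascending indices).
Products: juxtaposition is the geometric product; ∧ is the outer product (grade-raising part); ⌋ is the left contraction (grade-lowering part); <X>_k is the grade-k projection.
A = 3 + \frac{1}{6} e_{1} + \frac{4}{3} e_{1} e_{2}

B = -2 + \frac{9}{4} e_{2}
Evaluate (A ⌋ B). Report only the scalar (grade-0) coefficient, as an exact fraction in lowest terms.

step 1: -6 + \frac{27}{4} e_{2}
Answer: -6


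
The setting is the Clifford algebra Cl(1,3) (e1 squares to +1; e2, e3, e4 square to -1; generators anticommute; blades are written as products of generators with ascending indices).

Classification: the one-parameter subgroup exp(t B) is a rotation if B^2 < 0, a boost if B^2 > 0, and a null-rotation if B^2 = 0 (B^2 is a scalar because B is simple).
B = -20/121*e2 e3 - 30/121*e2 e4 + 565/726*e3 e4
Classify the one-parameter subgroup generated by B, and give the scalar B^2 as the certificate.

B^2 term by term: the squares give (-20/121)^2*(e2 e3)^2 + (-30/121)^2*(e2 e4)^2 + (565/726)^2*(e3 e4)^2 = 400/14641*(-1) + 900/14641*(-1) + 319225/527076*(-1) = -25/36 (each basis 2-blade squares to minus the product of its generators' squares); cross terms between blades sharing an index anticommute and cancel. So B^2 = -25/36.
Answer: rotation, certificate B^2 = -25/36. B^2 = -25/36 is basis-independent, so its sign is the whole story.


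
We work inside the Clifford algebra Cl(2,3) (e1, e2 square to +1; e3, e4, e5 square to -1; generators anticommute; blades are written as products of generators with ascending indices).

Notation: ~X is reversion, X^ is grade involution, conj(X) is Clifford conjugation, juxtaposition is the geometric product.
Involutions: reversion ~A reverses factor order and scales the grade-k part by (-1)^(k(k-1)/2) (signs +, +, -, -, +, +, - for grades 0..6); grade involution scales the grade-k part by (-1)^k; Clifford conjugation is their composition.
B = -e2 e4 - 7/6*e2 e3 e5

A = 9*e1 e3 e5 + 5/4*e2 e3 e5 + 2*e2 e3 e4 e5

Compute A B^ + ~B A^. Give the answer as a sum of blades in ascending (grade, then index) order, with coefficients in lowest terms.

first term: -35/24 - 7/3*e4 - 21/2*e1 e2 + 2*e3 e5 + 5/4*e3 e4 e5 + 9*e1 e2 e3 e4 e5
second term: 35/24 + 7/3*e4 - 21/2*e1 e2 - 2*e3 e5 - 5/4*e3 e4 e5 + 9*e1 e2 e3 e4 e5
Answer: -21*e1 e2 + 18*e1 e2 e3 e4 e5


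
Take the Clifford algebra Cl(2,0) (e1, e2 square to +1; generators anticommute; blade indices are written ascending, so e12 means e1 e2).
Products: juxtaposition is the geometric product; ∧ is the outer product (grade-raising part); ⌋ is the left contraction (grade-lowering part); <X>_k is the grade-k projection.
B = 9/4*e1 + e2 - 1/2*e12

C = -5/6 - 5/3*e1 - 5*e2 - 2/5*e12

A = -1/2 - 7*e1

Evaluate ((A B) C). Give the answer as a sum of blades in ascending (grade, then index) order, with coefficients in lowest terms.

step 1: -63/4 - 9/8*e1 + 3*e2 - 27/4*e12
step 2: -27/10 + 4971/80*e1 + 1309/20*e2 + 451/20*e12
Answer: -27/10 + 4971/80*e1 + 1309/20*e2 + 451/20*e12


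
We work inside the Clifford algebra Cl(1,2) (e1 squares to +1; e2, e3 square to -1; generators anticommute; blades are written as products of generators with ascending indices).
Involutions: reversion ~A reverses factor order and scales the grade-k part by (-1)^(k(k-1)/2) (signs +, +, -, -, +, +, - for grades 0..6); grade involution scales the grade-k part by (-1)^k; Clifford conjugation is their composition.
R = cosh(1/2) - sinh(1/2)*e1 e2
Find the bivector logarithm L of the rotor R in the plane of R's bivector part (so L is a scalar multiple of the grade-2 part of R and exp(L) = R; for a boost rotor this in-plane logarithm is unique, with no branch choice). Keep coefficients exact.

The scalar part of R is cosh(1/2), so cosh pins the rapidity up to sign — the sign comes from the bivector part; dividing that part by sinh of the rapidity yields the plane, and the in-plane L = rapidity * plane is unique because the two sign choices cancel.
Concretely: cosh(rapidity) = cosh(1/2) gives rapidity = ±1/2, and since rapidity/sinh(rapidity) is even the sign is immaterial: L = (rapidity/sinh(rapidity)) * <R>_2 = (1/(2*sinh(1/2))) * <R>_2.
Answer: -1/2*e1 e2


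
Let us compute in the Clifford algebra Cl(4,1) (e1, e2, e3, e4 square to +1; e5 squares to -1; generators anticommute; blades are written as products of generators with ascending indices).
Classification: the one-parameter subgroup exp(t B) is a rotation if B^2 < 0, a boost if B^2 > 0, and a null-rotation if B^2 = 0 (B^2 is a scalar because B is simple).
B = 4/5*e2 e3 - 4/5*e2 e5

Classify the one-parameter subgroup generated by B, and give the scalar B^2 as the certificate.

B^2 term by term: the squares give (4/5)^2*(e2 e3)^2 + (-4/5)^2*(e2 e5)^2 = 16/25*(-1) + 16/25*(+1) = 0 (each basis 2-blade squares to minus the product of its generators' squares); cross terms between blades sharing an index anticommute and cancel. So B^2 = 0.
Answer: null-rotation, certificate B^2 = 0. One invariant decides it: the square 0 survives every conjugation, and its sign is exactly the classification.


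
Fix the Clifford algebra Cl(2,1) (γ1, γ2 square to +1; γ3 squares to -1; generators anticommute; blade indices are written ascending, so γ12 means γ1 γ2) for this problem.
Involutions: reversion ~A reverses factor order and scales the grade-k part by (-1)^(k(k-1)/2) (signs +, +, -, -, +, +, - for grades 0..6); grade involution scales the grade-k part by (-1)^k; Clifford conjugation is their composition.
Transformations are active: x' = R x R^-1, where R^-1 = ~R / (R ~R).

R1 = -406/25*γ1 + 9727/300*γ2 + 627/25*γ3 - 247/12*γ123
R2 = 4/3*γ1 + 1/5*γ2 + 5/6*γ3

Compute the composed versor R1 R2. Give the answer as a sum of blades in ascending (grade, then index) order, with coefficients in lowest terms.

Distribute over the terms of R2 (each basis-blade product reordered to ascending indices, repeated generators contracted through their squares):
R1 (4/3*γ1) = -1624/75 - 9727/225*γ12 - 836/25*γ13 - 247/9*γ23
R1 (1/5*γ2) = 9727/1500 - 406/125*γ12 + 247/60*γ13 - 627/125*γ23
R1 (5/6*γ3) = -209/10 + 1235/72*γ12 - 203/15*γ13 + 9727/360*γ23
Summing the partial products and collecting blades:
Answer: -54103/1500 - 87979/3000*γ12 - 12857/300*γ13 - 5441/1000*γ23


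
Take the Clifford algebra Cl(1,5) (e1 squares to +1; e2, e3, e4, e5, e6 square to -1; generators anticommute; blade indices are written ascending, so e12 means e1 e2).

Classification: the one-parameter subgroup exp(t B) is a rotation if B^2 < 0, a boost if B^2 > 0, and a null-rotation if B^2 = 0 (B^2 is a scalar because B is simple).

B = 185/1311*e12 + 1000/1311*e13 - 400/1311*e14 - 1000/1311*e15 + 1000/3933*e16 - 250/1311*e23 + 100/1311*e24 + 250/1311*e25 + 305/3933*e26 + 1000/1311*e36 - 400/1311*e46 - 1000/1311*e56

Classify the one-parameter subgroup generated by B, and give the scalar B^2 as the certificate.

B^2 term by term: the squares give (185/1311)^2*(e12)^2 + (1000/1311)^2*(e13)^2 + (-400/1311)^2*(e14)^2 + (-1000/1311)^2*(e15)^2 + (1000/3933)^2*(e16)^2 + (-250/1311)^2*(e23)^2 + (100/1311)^2*(e24)^2 + (250/1311)^2*(e25)^2 + (305/3933)^2*(e26)^2 + (1000/1311)^2*(e36)^2 + (-400/1311)^2*(e46)^2 + (-1000/1311)^2*(e56)^2 = 34225/1718721*(+1) + 1000000/1718721*(+1) + 160000/1718721*(+1) + 1000000/1718721*(+1) + 1000000/15468489*(+1) + 62500/1718721*(-1) + 10000/1718721*(-1) + 62500/1718721*(-1) + 93025/15468489*(-1) + 1000000/1718721*(-1) + 160000/1718721*(-1) + 1000000/1718721*(-1) = 0 (each basis 2-blade squares to minus the product of its generators' squares); cross terms between blades sharing an index anticommute and cancel; the commuting (index-disjoint) pairs give grade-4 terms 2*c*c'*(blade product), which cancel blade by blade — e1234: -200000/1718721 + 200000/1718721 = 0; e1235: -500000/1718721 + 500000/1718721 = 0; e1236: 370000/1718721 - 610000/5156163 - 500000/5156163 = 0; e1245: 200000/1718721 - 200000/1718721 = 0; e1246: -148000/1718721 + 244000/5156163 + 200000/5156163 = 0; e1256: -370000/1718721 + 610000/5156163 + 500000/5156163 = 0; e1346: -800000/1718721 + 800000/1718721 = 0; e1356: -2000000/1718721 + 2000000/1718721 = 0; e1456: 800000/1718721 - 800000/1718721 = 0; e2346: 200000/1718721 - 200000/1718721 = 0; e2356: 500000/1718721 - 500000/1718721 = 0; e2456: -200000/1718721 + 200000/1718721 = 0 — confirming B is simple. So B^2 = 0.
Answer: null-rotation, certificate B^2 = 0. No conjugation can change B^2 = 0; the sign gives the class.
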